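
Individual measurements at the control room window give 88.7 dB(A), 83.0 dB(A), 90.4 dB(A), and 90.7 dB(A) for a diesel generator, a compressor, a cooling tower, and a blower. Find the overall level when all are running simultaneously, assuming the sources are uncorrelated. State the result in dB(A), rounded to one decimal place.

Incoherent sources combine by intensity addition: L_total = 10·log₁₀(Σ 10^(L_i/10)).
Σ 10^(L/10) = 10^(88.7/10) + 10^(83.0/10) + 10^(90.4/10) + 10^(90.7/10) = 3.212e+09.
L_total = 10·log₁₀(3.212e+09) = 95.07 dB(A).

95.1 dB(A)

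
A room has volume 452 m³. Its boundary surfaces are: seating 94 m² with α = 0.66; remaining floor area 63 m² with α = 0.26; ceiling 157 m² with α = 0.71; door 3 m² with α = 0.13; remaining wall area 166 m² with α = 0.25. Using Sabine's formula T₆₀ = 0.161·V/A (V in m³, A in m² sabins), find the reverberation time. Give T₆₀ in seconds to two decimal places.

Total absorption A = 94·0.66 + 63·0.26 + 157·0.71 + 3·0.13 + 166·0.25 = 231.78 m² sabins.
T₆₀ = 0.161·V/A = 0.161·452/231.78 = 0.314 s.

0.31 s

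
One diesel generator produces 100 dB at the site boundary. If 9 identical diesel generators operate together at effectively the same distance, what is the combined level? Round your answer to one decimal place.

109.5 dB

N identical incoherent sources raise the level by 10·log₁₀ N.
L_total = 100 + 10·log₁₀(9) = 100 + 9.542 = 109.54 dB.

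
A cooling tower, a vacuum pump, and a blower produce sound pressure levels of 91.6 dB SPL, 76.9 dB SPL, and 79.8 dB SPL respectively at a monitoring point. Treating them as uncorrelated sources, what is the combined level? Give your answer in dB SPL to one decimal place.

Incoherent sources combine by intensity addition: L_total = 10·log₁₀(Σ 10^(L_i/10)).
Σ 10^(L/10) = 10^(91.6/10) + 10^(76.9/10) + 10^(79.8/10) = 1.590e+09.
L_total = 10·log₁₀(1.590e+09) = 92.01 dB SPL.

92.0 dB SPL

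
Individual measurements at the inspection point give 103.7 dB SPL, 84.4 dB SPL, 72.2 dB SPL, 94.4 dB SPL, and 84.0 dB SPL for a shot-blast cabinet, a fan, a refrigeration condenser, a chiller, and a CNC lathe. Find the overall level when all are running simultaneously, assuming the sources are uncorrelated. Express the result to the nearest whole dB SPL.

Incoherent sources combine by intensity addition: L_total = 10·log₁₀(Σ 10^(L_i/10)).
Σ 10^(L/10) = 10^(103.7/10) + 10^(84.4/10) + 10^(72.2/10) + 10^(94.4/10) + 10^(84.0/10) = 2.674e+10.
L_total = 10·log₁₀(2.674e+10) = 104.27 dB SPL.

104 dB SPL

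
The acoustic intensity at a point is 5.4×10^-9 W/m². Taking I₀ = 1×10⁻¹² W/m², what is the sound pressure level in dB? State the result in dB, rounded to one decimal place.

I/I₀ = 5.4×10^-9/10⁻¹² = 5.4×10^3, and L = 10·log₁₀(I/I₀).
L = 10·(0.7324 + 3) = 37.32 dB.

37.3 dB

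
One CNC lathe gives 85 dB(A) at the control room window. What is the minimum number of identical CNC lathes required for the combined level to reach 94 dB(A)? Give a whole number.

8

Need L₁ + 10·log₁₀ N ≥ 94, i.e. log₁₀ N ≥ 0.90.
N ≥ 10^(9.0/10) = 7.943, so N = 8.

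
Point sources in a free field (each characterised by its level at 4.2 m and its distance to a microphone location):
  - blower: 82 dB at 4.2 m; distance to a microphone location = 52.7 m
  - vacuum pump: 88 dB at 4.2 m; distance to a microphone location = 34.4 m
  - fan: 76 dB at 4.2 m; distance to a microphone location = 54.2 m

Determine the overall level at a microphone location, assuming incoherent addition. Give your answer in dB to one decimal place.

70.3 dB

Propagate each source to the receiver with L = L_ref − 20·log₁₀(r/r_ref), then add intensities.
blower: 82 − 20·log₁₀(52.7/4.2) = 82 − 21.97 = 60.03 dB.
vacuum pump: 88 − 20·log₁₀(34.4/4.2) = 88 − 18.27 = 69.73 dB.
fan: 76 − 20·log₁₀(54.2/4.2) = 76 − 22.21 = 53.79 dB.
Σ 10^(L/10) = 1.065e+07 → L_total = 10·log₁₀(1.065e+07) = 70.27 dB.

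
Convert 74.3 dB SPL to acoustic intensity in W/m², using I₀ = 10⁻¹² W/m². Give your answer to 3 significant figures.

2.69e-05 W/m²

I = I₀·10^(L/10) = 10⁻¹² × 10^(74.3/10) = 10^(-4.570).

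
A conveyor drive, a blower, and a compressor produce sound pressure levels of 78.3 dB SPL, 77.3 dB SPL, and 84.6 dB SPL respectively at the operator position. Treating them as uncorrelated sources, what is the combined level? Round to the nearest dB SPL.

Incoherent sources combine by intensity addition: L_total = 10·log₁₀(Σ 10^(L_i/10)).
Σ 10^(L/10) = 10^(78.3/10) + 10^(77.3/10) + 10^(84.6/10) = 4.097e+08.
L_total = 10·log₁₀(4.097e+08) = 86.12 dB SPL.

86 dB SPL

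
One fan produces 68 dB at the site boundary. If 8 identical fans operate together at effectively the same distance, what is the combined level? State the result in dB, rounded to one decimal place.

With 8 equal, uncorrelated contributions the intensity is 8× that of one unit, giving a rise of 10·log₁₀ 8.
L_total = 68 + 10·log₁₀(8) = 68 + 9.031 = 77.03 dB.

77.0 dB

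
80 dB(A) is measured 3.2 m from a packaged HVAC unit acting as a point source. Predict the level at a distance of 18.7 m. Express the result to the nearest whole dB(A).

For a point source, L₂ = L₁ − 20·log₁₀(r₂/r₁).
L₂ = 80 − 20·log₁₀(18.7/3.2) = 80 − 15.334 = 64.67 dB(A).

65 dB(A)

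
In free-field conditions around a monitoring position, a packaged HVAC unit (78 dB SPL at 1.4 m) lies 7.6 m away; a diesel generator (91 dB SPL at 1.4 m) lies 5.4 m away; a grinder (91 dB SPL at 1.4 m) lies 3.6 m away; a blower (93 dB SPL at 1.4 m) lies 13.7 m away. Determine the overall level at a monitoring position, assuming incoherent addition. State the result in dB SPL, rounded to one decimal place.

Apply inverse-square spreading to bring every level to the receiver, then sum 10^(L/10).
packaged HVAC unit: 78 − 20·log₁₀(7.6/1.4) = 78 − 14.69 = 63.31 dB SPL.
diesel generator: 91 − 20·log₁₀(5.4/1.4) = 91 − 11.73 = 79.27 dB SPL.
grinder: 91 − 20·log₁₀(3.6/1.4) = 91 − 8.20 = 82.80 dB SPL.
blower: 93 − 20·log₁₀(13.7/1.4) = 93 − 19.81 = 73.19 dB SPL.
Σ 10^(L/10) = 2.980e+08 → L_total = 10·log₁₀(2.980e+08) = 84.74 dB SPL.

84.7 dB SPL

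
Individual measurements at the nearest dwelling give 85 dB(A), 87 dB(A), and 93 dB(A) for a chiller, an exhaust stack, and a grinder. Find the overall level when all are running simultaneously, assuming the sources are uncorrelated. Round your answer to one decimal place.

Incoherent sources combine by intensity addition: L_total = 10·log₁₀(Σ 10^(L_i/10)).
Σ 10^(L/10) = 10^(85/10) + 10^(87/10) + 10^(93/10) = 2.813e+09.
L_total = 10·log₁₀(2.813e+09) = 94.49 dB(A).

94.5 dB(A)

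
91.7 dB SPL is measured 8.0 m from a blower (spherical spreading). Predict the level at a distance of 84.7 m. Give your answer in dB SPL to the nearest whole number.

For a point source, L₂ = L₁ − 20·log₁₀(r₂/r₁).
L₂ = 91.7 − 20·log₁₀(84.7/8.0) = 91.7 − 20.496 = 71.20 dB SPL.

71 dB SPL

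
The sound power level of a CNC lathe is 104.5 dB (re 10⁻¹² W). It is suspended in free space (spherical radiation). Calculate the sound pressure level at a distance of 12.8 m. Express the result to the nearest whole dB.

71 dB

Free-field spherical radiation: L_p = L_w − 10·log₁₀(4π·r²), r = 12.8 m.
4π·r² = 2059 m², 10·log₁₀ of that is 33.136 dB.
L_p = 104.5 − 33.136 = 71.36 dB.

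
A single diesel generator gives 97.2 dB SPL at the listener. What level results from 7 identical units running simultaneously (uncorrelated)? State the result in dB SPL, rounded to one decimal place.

With 7 equal, uncorrelated contributions the intensity is 7× that of one unit, giving a rise of 10·log₁₀ 7.
L_total = 97.2 + 10·log₁₀(7) = 97.2 + 8.451 = 105.65 dB SPL.

105.7 dB SPL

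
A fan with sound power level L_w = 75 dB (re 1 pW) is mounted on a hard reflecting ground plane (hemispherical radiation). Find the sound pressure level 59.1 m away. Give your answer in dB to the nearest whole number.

32 dB

L_p = L_w − 10·log₁₀(2π·r²) with r = 59.1 m.
2π·r² = 2.195e+04 m², 10·log₁₀ of that is 43.414 dB.
L_p = 75 − 43.414 = 31.59 dB.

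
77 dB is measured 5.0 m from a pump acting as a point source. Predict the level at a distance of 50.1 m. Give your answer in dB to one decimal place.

57.0 dB

Spherical spreading from a point source gives a 20·log₁₀(r₂/r₁) drop.
L₂ = 77 − 20·log₁₀(50.1/5.0) = 77 − 20.017 = 56.98 dB.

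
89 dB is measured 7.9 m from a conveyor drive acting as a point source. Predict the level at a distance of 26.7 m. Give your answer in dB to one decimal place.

For a point source, L₂ = L₁ − 20·log₁₀(r₂/r₁).
L₂ = 89 − 20·log₁₀(26.7/7.9) = 89 − 10.578 = 78.42 dB.

78.4 dB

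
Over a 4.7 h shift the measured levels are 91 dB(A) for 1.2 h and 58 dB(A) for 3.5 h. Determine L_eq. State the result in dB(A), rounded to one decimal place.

Weight each interval's intensity by its duration and average over T = 4.7 h:
Σ tᵢ·10^(Lᵢ/10) = 1.2·10^(91/10) + 3.5·10^(58/10) = 1.513e+09.
L_eq = 10·log₁₀(1.513e+09/4.7) = 85.08 dB(A).

85.1 dB(A)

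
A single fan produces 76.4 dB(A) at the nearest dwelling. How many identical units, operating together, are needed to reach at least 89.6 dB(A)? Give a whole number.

21

The shortfall is 89.6 − 76.4 = 13.2 dB, and N units add 10·log₁₀ N, so need 10·log₁₀ N ≥ 13.2.
N ≥ 10^(13.2/10) = 20.893, so N = 21.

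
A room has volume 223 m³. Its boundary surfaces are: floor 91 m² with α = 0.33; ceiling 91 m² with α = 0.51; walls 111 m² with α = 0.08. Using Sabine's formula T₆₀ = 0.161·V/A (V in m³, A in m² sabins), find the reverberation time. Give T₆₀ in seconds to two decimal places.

A = Σ Sᵢαᵢ = 91·0.33 + 91·0.51 + 111·0.08 = 85.32 m².
T₆₀ = 0.161 × 223 / 85.32 = 0.421 s.

0.42 s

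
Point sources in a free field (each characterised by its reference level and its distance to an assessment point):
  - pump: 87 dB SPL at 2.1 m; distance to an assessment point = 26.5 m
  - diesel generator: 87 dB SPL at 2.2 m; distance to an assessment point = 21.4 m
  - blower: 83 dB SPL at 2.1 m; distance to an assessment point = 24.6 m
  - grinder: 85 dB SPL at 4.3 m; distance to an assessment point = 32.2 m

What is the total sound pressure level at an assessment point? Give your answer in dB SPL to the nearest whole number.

Apply inverse-square spreading to bring every level to the receiver, then sum 10^(L/10).
pump: 87 − 20·log₁₀(26.5/2.1) = 87 − 22.02 = 64.98 dB SPL.
diesel generator: 87 − 20·log₁₀(21.4/2.2) = 87 − 19.76 = 67.24 dB SPL.
blower: 83 − 20·log₁₀(24.6/2.1) = 83 − 21.37 = 61.63 dB SPL.
grinder: 85 − 20·log₁₀(32.2/4.3) = 85 − 17.49 = 67.51 dB SPL.
Σ 10^(L/10) = 1.554e+07 → L_total = 10·log₁₀(1.554e+07) = 71.91 dB SPL.

72 dB SPL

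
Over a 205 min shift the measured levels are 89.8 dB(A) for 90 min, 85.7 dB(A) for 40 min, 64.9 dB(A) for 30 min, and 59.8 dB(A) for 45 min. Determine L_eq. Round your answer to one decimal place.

86.9 dB(A)

The energy average is taken in the linear domain: L_eq = 10·log₁₀[(Σ tᵢ·10^(Lᵢ/10))/T], T = 205 min.
Σ tᵢ·10^(Lᵢ/10) = 90·10^(89.8/10) + 40·10^(85.7/10) + 30·10^(64.9/10) + 45·10^(59.8/10) = 1.009e+11.
L_eq = 10·log₁₀(1.009e+11/205) = 86.92 dB(A).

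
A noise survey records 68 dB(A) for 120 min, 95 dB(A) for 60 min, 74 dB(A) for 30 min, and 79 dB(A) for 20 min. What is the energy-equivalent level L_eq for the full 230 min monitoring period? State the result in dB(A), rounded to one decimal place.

89.2 dB(A)

L_eq = 10·log₁₀[(1/T)·Σ tᵢ·10^(Lᵢ/10)] with T = 230 min.
Σ tᵢ·10^(Lᵢ/10) = 120·10^(68/10) + 60·10^(95/10) + 30·10^(74/10) + 20·10^(79/10) = 1.928e+11.
L_eq = 10·log₁₀(1.928e+11/230) = 89.23 dB(A).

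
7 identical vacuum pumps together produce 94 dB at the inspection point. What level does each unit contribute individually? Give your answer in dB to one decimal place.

7 equal contributions raise the level by 10·log₁₀ 7 = 8.451 dB, so each unit alone gives 94 − 8.451.

85.5 dB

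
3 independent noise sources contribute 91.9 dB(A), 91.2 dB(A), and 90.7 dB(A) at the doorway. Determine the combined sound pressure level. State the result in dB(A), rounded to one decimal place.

96.1 dB(A)

Incoherent sources combine by intensity addition: L_total = 10·log₁₀(Σ 10^(L_i/10)).
Σ 10^(L/10) = 10^(91.9/10) + 10^(91.2/10) + 10^(90.7/10) = 4.042e+09.
L_total = 10·log₁₀(4.042e+09) = 96.07 dB(A).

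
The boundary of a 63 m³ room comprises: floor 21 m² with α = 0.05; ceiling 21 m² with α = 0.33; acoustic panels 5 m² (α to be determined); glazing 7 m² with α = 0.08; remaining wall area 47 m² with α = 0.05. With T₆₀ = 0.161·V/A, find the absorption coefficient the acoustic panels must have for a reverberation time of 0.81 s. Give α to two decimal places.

0.33

Required total absorption A = 0.161·63/0.81 = 12.52 m².
Absorption from the other surfaces = 21·0.05 + 21·0.33 + 7·0.08 + 47·0.05 = 10.89 m², so the acoustic panels must supply 1.63 m² over 5 m².
α = 1.63/5 = 0.326.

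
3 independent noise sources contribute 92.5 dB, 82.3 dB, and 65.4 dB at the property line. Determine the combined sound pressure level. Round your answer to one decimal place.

Incoherent sources combine by intensity addition: L_total = 10·log₁₀(Σ 10^(L_i/10)).
Σ 10^(L/10) = 10^(92.5/10) + 10^(82.3/10) + 10^(65.4/10) = 1.952e+09.
L_total = 10·log₁₀(1.952e+09) = 92.90 dB.

92.9 dB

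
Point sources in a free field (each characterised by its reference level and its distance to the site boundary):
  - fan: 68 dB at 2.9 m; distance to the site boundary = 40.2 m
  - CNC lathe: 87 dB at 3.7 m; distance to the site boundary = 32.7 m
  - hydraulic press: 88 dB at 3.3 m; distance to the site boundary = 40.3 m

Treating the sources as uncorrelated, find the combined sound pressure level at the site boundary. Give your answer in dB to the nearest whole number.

Propagate each source to the receiver with L = L_ref − 20·log₁₀(r/r_ref), then add intensities.
fan: 68 − 20·log₁₀(40.2/2.9) = 68 − 22.84 = 45.16 dB.
CNC lathe: 87 − 20·log₁₀(32.7/3.7) = 87 − 18.93 = 68.07 dB.
hydraulic press: 88 − 20·log₁₀(40.3/3.3) = 88 − 21.74 = 66.26 dB.
Σ 10^(L/10) = 1.068e+07 → L_total = 10·log₁₀(1.068e+07) = 70.29 dB.

70 dB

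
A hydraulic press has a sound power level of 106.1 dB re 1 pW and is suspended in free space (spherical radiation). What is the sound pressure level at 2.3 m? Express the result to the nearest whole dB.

L_p = L_w − 10·log₁₀(4π·r²) with r = 2.3 m.
4π·r² = 66.48 m², 10·log₁₀ of that is 18.227 dB.
L_p = 106.1 − 18.227 = 87.87 dB.

88 dB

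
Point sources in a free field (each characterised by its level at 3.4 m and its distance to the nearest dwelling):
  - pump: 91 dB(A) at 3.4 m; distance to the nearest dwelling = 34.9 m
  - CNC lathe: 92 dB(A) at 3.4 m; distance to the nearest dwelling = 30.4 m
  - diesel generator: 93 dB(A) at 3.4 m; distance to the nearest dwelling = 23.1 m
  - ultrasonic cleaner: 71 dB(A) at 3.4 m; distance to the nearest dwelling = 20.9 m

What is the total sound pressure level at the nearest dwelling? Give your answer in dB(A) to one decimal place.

78.8 dB(A)

Apply inverse-square spreading to bring every level to the receiver, then sum 10^(L/10).
pump: 91 − 20·log₁₀(34.9/3.4) = 91 − 20.23 = 70.77 dB(A).
CNC lathe: 92 − 20·log₁₀(30.4/3.4) = 92 − 19.03 = 72.97 dB(A).
diesel generator: 93 − 20·log₁₀(23.1/3.4) = 93 − 16.64 = 76.36 dB(A).
ultrasonic cleaner: 71 − 20·log₁₀(20.9/3.4) = 71 − 15.77 = 55.23 dB(A).
Σ 10^(L/10) = 7.533e+07 → L_total = 10·log₁₀(7.533e+07) = 78.77 dB(A).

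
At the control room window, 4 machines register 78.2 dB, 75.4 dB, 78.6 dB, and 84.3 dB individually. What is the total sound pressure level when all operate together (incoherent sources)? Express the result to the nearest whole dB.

86 dB

For uncorrelated sources the intensities add, so convert each level to linear form, sum, and take 10·log₁₀ of the total.
Σ 10^(L/10) = 10^(78.2/10) + 10^(75.4/10) + 10^(78.6/10) + 10^(84.3/10) = 4.423e+08.
L_total = 10·log₁₀(4.423e+08) = 86.46 dB.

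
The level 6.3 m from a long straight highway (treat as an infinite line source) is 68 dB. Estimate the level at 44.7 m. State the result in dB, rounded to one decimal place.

59.5 dB

Cylindrical spreading from a line source gives a 10·log₁₀(r₂/r₁) drop.
L₂ = 68 − 10·log₁₀(44.7/6.3) = 68 − 8.510 = 59.49 dB.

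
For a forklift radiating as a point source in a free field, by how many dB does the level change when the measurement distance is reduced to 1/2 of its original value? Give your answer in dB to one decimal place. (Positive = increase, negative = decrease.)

+6.0 dB

Point-source spreading: ΔL = −20·log₁₀(r₂/r₁).
ΔL = −20·log₁₀(0.5) = +6.02 dB.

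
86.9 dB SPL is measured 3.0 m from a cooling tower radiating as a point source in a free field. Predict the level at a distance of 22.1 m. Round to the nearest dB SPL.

70 dB SPL

Spherical spreading from a point source gives a 20·log₁₀(r₂/r₁) drop.
L₂ = 86.9 − 20·log₁₀(22.1/3.0) = 86.9 − 17.345 = 69.55 dB SPL.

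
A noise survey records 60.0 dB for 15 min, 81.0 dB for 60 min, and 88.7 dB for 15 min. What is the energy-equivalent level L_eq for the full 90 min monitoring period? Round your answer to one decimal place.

83.2 dB

Weight each interval's intensity by its duration and average over T = 90 min:
Σ tᵢ·10^(Lᵢ/10) = 15·10^(60.0/10) + 60·10^(81.0/10) + 15·10^(88.7/10) = 1.869e+10.
L_eq = 10·log₁₀(1.869e+10/90) = 83.17 dB.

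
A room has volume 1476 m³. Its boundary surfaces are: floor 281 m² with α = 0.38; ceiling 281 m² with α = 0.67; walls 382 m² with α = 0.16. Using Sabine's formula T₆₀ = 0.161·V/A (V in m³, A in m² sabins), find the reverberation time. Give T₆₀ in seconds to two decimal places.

0.67 s

Summing Sᵢαᵢ: 281·0.38 + 281·0.67 + 382·0.16 = 356.17 m².
T₆₀ = 0.161 × 1476 / 356.17 = 0.667 s.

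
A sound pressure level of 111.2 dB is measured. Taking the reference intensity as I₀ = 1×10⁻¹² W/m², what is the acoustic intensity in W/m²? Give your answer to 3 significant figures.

I = I₀·10^(L/10) = 10⁻¹² × 10^(111.2/10) = 10^(-0.880).

0.132 W/m²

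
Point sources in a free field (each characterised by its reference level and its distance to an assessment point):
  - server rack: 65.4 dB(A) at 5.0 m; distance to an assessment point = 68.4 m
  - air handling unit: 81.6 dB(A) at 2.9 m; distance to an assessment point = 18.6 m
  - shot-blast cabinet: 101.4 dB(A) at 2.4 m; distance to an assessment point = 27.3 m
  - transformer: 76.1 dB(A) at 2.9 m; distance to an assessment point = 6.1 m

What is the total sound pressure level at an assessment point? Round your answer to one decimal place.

First find each source's level at the receiver (point-source: −20·log₁₀(r/r_ref)), then combine on an intensity basis.
server rack: 65.4 − 20·log₁₀(68.4/5.0) = 65.4 − 22.72 = 42.68 dB(A).
air handling unit: 81.6 − 20·log₁₀(18.6/2.9) = 81.6 − 16.14 = 65.46 dB(A).
shot-blast cabinet: 101.4 − 20·log₁₀(27.3/2.4) = 101.4 − 21.12 = 80.28 dB(A).
transformer: 76.1 − 20·log₁₀(6.1/2.9) = 76.1 − 6.46 = 69.64 dB(A).
Σ 10^(L/10) = 1.194e+08 → L_total = 10·log₁₀(1.194e+08) = 80.77 dB(A).

80.8 dB(A)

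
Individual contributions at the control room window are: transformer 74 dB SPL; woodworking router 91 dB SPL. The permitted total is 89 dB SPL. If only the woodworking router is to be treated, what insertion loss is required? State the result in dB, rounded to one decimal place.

Fixed contribution from the other source: Σ 10^(L/10) = 10^(74/10) = 2.512e+07 (74.00 dB SPL).
The limit corresponds to 10^(89/10) = 7.943e+08; subtracting the fixed part leaves 7.692e+08 for the woodworking router, i.e. 88.86 dB SPL.
So the woodworking router must be reduced from 91 to 88.86 dB SPL: IL = 2.14 dB.

2.1 dB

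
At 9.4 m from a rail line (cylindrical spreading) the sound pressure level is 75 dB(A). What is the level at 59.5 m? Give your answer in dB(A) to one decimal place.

67.0 dB(A)

For a line source, L₂ = L₁ − 10·log₁₀(r₂/r₁).
L₂ = 75 − 10·log₁₀(59.5/9.4) = 75 − 8.014 = 66.99 dB(A).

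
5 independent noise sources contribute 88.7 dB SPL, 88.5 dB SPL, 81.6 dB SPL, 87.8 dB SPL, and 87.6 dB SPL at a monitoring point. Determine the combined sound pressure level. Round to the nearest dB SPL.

Incoherent sources combine by intensity addition: L_total = 10·log₁₀(Σ 10^(L_i/10)).
Σ 10^(L/10) = 10^(88.7/10) + 10^(88.5/10) + 10^(81.6/10) + 10^(87.8/10) + 10^(87.6/10) = 2.772e+09.
L_total = 10·log₁₀(2.772e+09) = 94.43 dB SPL.

94 dB SPL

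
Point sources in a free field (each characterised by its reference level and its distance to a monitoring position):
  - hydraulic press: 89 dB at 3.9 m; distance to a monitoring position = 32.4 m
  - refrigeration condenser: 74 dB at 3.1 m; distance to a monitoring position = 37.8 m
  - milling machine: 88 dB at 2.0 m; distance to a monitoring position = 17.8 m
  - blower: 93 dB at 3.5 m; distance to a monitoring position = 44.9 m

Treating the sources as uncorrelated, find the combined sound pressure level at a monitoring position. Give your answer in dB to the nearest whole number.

75 dB

First find each source's level at the receiver (point-source: −20·log₁₀(r/r_ref)), then combine on an intensity basis.
hydraulic press: 89 − 20·log₁₀(32.4/3.9) = 89 − 18.39 = 70.61 dB.
refrigeration condenser: 74 − 20·log₁₀(37.8/3.1) = 74 − 21.72 = 52.28 dB.
milling machine: 88 − 20·log₁₀(17.8/2.0) = 88 − 18.99 = 69.01 dB.
blower: 93 − 20·log₁₀(44.9/3.5) = 93 − 22.16 = 70.84 dB.
Σ 10^(L/10) = 3.177e+07 → L_total = 10·log₁₀(3.177e+07) = 75.02 dB.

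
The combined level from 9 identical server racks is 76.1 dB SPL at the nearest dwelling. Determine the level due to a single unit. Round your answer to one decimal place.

66.6 dB SPL

Dividing the total intensity by 9 lowers the level by 10·log₁₀ 9 = 9.542 dB: L₁ = 76.1 − 9.542.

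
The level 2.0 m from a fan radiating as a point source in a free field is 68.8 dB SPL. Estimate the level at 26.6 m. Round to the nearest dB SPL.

For a point source, L₂ = L₁ − 20·log₁₀(r₂/r₁).
L₂ = 68.8 − 20·log₁₀(26.6/2.0) = 68.8 − 22.477 = 46.32 dB SPL.

46 dB SPL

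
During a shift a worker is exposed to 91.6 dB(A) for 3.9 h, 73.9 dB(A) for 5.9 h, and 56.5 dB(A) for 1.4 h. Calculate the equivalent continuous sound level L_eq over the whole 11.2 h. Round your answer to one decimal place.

87.1 dB(A)

Weight each interval's intensity by its duration and average over T = 11.2 h:
Σ tᵢ·10^(Lᵢ/10) = 3.9·10^(91.6/10) + 5.9·10^(73.9/10) + 1.4·10^(56.5/10) = 5.783e+09.
L_eq = 10·log₁₀(5.783e+09/11.2) = 87.13 dB(A).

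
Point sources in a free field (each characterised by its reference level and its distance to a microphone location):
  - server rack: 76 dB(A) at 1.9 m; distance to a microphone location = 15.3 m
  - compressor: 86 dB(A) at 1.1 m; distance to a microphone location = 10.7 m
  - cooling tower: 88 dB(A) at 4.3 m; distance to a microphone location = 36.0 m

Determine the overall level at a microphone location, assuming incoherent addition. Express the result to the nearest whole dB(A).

First find each source's level at the receiver (point-source: −20·log₁₀(r/r_ref)), then combine on an intensity basis.
server rack: 76 − 20·log₁₀(15.3/1.9) = 76 − 18.12 = 57.88 dB(A).
compressor: 86 − 20·log₁₀(10.7/1.1) = 86 − 19.76 = 66.24 dB(A).
cooling tower: 88 − 20·log₁₀(36.0/4.3) = 88 − 18.46 = 69.54 dB(A).
Σ 10^(L/10) = 1.382e+07 → L_total = 10·log₁₀(1.382e+07) = 71.41 dB(A).

71 dB(A)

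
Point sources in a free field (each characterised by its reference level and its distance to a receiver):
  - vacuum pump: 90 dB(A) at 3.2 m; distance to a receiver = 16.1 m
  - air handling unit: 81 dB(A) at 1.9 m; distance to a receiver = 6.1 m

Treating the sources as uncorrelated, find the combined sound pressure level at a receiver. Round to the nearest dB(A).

77 dB(A)

Propagate each source to the receiver with L = L_ref − 20·log₁₀(r/r_ref), then add intensities.
vacuum pump: 90 − 20·log₁₀(16.1/3.2) = 90 − 14.03 = 75.97 dB(A).
air handling unit: 81 − 20·log₁₀(6.1/1.9) = 81 − 10.13 = 70.87 dB(A).
Σ 10^(L/10) = 5.172e+07 → L_total = 10·log₁₀(5.172e+07) = 77.14 dB(A).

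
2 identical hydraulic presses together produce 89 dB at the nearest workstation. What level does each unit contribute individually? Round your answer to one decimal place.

86.0 dB

For N identical incoherent sources L_total = L₁ + 10·log₁₀ N, so L₁ = 89 − 10·log₁₀(2) = 89 − 3.010.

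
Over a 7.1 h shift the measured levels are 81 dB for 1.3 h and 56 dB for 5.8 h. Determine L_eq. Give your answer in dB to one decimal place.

73.7 dB

Weight each interval's intensity by its duration and average over T = 7.1 h:
Σ tᵢ·10^(Lᵢ/10) = 1.3·10^(81/10) + 5.8·10^(56/10) = 1.660e+08.
L_eq = 10·log₁₀(1.660e+08/7.1) = 73.69 dB.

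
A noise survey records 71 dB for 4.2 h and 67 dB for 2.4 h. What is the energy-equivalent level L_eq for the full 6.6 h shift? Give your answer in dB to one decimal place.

69.9 dB

The energy average is taken in the linear domain: L_eq = 10·log₁₀[(Σ tᵢ·10^(Lᵢ/10))/T], T = 6.6 h.
Σ tᵢ·10^(Lᵢ/10) = 4.2·10^(71/10) + 2.4·10^(67/10) = 6.490e+07.
L_eq = 10·log₁₀(6.490e+07/6.6) = 69.93 dB.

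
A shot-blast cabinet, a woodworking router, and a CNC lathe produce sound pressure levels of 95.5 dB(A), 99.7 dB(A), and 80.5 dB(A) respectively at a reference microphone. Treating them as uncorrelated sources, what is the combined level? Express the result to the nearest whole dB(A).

101 dB(A)

Incoherent sources combine by intensity addition: L_total = 10·log₁₀(Σ 10^(L_i/10)).
Σ 10^(L/10) = 10^(95.5/10) + 10^(99.7/10) + 10^(80.5/10) = 1.299e+10.
L_total = 10·log₁₀(1.299e+10) = 101.14 dB(A).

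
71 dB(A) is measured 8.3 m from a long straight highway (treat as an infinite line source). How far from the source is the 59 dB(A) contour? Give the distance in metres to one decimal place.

For a line source L₁ − L₂ = 10·log₁₀(r₂/r₁), so r₂ = r₁·10^((L₁−L₂)/10).
r₂ = 8.3·10^((71−59)/10) = 8.3·10^(12.0/10) = 131.55 m.

131.5 m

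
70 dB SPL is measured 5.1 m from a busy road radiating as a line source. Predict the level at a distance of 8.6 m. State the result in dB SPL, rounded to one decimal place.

67.7 dB SPL

Cylindrical spreading from a line source gives a 10·log₁₀(r₂/r₁) drop.
L₂ = 70 − 10·log₁₀(8.6/5.1) = 70 − 2.269 = 67.73 dB SPL.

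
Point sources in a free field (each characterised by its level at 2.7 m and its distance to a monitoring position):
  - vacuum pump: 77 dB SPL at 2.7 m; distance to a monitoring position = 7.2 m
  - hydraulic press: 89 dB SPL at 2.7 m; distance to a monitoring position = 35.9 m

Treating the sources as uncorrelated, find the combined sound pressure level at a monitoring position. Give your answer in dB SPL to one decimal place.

70.6 dB SPL

First find each source's level at the receiver (point-source: −20·log₁₀(r/r_ref)), then combine on an intensity basis.
vacuum pump: 77 − 20·log₁₀(7.2/2.7) = 77 − 8.52 = 68.48 dB SPL.
hydraulic press: 89 − 20·log₁₀(35.9/2.7) = 89 − 22.47 = 66.53 dB SPL.
Σ 10^(L/10) = 1.154e+07 → L_total = 10·log₁₀(1.154e+07) = 70.62 dB SPL.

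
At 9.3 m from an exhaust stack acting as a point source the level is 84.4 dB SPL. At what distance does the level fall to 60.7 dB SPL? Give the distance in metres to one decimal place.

142.4 m

The 23.7 dB drop corresponds to a distance ratio of 10^(23.7/20) for a point source.
r₂ = 9.3·10^((84.4−60.7)/20) = 9.3·10^(23.7/20) = 142.39 m.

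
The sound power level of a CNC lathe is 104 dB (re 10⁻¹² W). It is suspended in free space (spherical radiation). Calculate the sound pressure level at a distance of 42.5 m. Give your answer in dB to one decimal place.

60.4 dB

Free-field spherical radiation: L_p = L_w − 10·log₁₀(4π·r²), r = 42.5 m.
4π·r² = 2.27e+04 m², 10·log₁₀ of that is 43.560 dB.
L_p = 104 − 43.560 = 60.44 dB.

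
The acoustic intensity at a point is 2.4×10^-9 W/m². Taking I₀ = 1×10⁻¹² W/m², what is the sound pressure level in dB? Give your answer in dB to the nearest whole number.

34 dB

Dividing by I₀ shifts the exponent by 12: I/I₀ = 2.4×10^3.
L = 10·(0.3802 + 3) = 33.80 dB.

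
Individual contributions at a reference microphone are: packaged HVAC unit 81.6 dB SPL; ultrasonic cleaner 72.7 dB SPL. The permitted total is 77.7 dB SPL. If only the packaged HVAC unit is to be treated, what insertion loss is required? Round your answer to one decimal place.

5.6 dB

The untreated sources together contribute 10^(72.7/10) = 1.862e+07, i.e. 72.70 dB SPL.
The limit corresponds to 10^(77.7/10) = 5.888e+07; subtracting the fixed part leaves 4.026e+07 for the packaged HVAC unit, i.e. 76.05 dB SPL.
Required insertion loss = 81.6 − 76.05 = 5.55 dB.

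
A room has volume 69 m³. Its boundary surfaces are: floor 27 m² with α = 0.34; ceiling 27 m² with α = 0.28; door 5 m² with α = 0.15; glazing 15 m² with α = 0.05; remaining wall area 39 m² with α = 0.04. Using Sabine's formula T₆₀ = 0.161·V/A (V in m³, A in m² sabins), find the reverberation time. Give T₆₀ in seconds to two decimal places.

A = Σ Sᵢαᵢ = 27·0.34 + 27·0.28 + 5·0.15 + 15·0.05 + 39·0.04 = 19.80 m².
T₆₀ = 0.161·V/A = 0.161·69/19.80 = 0.561 s.

0.56 s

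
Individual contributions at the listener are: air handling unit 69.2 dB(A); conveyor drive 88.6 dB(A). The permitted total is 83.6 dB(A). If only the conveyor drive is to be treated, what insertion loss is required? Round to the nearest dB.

Everything except the conveyor drive sums to 10^(69.2/10) = 8.318e+06 in linear terms, 69.20 dB(A).
The limit corresponds to 10^(83.6/10) = 2.291e+08; subtracting the fixed part leaves 2.208e+08 for the conveyor drive, i.e. 83.44 dB(A).
So the conveyor drive must be reduced from 88.6 to 83.44 dB(A): IL = 5.16 dB.

5 dB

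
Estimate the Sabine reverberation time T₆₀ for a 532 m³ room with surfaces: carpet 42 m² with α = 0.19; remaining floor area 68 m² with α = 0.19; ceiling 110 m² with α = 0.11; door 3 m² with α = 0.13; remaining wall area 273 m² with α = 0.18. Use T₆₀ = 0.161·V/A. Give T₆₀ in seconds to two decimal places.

1.04 s

Total absorption A = 42·0.19 + 68·0.19 + 110·0.11 + 3·0.13 + 273·0.18 = 82.53 m² sabins.
T₆₀ = 0.161·V/A = 0.161·532/82.53 = 1.038 s.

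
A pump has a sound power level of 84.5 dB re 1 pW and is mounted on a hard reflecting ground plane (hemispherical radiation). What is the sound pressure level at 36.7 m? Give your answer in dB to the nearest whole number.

The power spreads over a hemisphere of area 2π·r², so L_p = L_w − 10·log₁₀(2π·r²).
2π·r² = 8463 m², 10·log₁₀ of that is 39.275 dB.
L_p = 84.5 − 39.275 = 45.22 dB.

45 dB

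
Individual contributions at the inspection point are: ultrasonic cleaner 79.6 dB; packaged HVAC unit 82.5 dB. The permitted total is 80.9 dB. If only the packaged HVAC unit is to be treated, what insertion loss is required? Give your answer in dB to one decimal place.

7.5 dB

Everything except the packaged HVAC unit sums to 10^(79.6/10) = 9.120e+07 in linear terms, 79.60 dB.
The limit corresponds to 10^(80.9/10) = 1.230e+08; subtracting the fixed part leaves 3.183e+07 for the packaged HVAC unit, i.e. 75.03 dB.
So the packaged HVAC unit must be reduced from 82.5 to 75.03 dB: IL = 7.47 dB.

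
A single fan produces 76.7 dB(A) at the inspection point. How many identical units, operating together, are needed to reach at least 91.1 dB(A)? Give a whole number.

N identical sources give L₁ + 10·log₁₀ N, so require 10·log₁₀ N ≥ 91.1 − 76.7 = 14.4 dB.
N ≥ 10^(14.4/10) = 27.542, so N = 28.

28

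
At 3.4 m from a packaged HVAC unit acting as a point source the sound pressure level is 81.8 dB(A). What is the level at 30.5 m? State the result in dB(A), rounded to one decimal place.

Spherical spreading from a point source gives a 20·log₁₀(r₂/r₁) drop.
L₂ = 81.8 − 20·log₁₀(30.5/3.4) = 81.8 − 19.056 = 62.74 dB(A).

62.7 dB(A)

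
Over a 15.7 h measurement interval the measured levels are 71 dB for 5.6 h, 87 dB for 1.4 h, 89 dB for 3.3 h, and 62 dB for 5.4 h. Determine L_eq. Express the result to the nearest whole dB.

The energy average is taken in the linear domain: L_eq = 10·log₁₀[(Σ tᵢ·10^(Lᵢ/10))/T], T = 15.7 h.
Σ tᵢ·10^(Lᵢ/10) = 5.6·10^(71/10) + 1.4·10^(87/10) + 3.3·10^(89/10) + 5.4·10^(62/10) = 3.402e+09.
L_eq = 10·log₁₀(3.402e+09/15.7) = 83.36 dB.

83 dB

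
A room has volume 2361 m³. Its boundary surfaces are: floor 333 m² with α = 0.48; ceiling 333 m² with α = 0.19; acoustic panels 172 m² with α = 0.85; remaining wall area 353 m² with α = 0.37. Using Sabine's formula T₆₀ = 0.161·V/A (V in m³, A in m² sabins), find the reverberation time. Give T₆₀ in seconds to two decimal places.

A = Σ Sᵢαᵢ = 333·0.48 + 333·0.19 + 172·0.85 + 353·0.37 = 499.92 m².
T₆₀ = 0.161·V/A = 0.161·2361/499.92 = 0.760 s.

0.76 s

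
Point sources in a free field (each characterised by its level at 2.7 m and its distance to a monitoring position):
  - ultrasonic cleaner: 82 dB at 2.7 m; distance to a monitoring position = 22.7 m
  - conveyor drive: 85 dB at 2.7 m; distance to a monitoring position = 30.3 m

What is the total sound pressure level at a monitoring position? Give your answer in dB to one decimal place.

66.8 dB

First find each source's level at the receiver (point-source: −20·log₁₀(r/r_ref)), then combine on an intensity basis.
ultrasonic cleaner: 82 − 20·log₁₀(22.7/2.7) = 82 − 18.49 = 63.51 dB.
conveyor drive: 85 − 20·log₁₀(30.3/2.7) = 85 − 21.00 = 64.00 dB.
Σ 10^(L/10) = 4.753e+06 → L_total = 10·log₁₀(4.753e+06) = 66.77 dB.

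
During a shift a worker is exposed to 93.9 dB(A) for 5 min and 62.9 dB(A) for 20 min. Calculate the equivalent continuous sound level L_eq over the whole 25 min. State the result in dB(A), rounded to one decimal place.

86.9 dB(A)

L_eq = 10·log₁₀[(1/T)·Σ tᵢ·10^(Lᵢ/10)] with T = 25 min.
Σ tᵢ·10^(Lᵢ/10) = 5·10^(93.9/10) + 20·10^(62.9/10) = 1.231e+10.
L_eq = 10·log₁₀(1.231e+10/25) = 86.92 dB(A).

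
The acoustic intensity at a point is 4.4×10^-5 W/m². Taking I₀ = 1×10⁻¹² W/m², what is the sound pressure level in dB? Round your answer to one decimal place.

Dividing by I₀ shifts the exponent by 12: I/I₀ = 4.4×10^7.
L = 10·(0.6435 + 7) = 76.43 dB.

76.4 dB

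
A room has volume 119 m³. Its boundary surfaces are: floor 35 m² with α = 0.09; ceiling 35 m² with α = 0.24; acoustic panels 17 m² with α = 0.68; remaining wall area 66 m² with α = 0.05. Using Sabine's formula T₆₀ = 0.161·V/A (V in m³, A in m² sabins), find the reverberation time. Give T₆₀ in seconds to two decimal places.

0.73 s

Total absorption A = 35·0.09 + 35·0.24 + 17·0.68 + 66·0.05 = 26.41 m² sabins.
T₆₀ = 0.161·V/A = 0.161·119/26.41 = 0.725 s.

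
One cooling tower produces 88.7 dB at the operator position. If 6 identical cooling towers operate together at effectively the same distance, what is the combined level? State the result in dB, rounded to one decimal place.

N identical incoherent sources raise the level by 10·log₁₀ N.
L_total = 88.7 + 10·log₁₀(6) = 88.7 + 7.782 = 96.48 dB.

96.5 dB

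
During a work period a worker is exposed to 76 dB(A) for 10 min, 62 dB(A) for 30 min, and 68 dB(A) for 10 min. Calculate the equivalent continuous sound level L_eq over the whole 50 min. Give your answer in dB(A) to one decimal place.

70.1 dB(A)

L_eq = 10·log₁₀[(1/T)·Σ tᵢ·10^(Lᵢ/10)] with T = 50 min.
Σ tᵢ·10^(Lᵢ/10) = 10·10^(76/10) + 30·10^(62/10) + 10·10^(68/10) = 5.087e+08.
L_eq = 10·log₁₀(5.087e+08/50) = 70.08 dB(A).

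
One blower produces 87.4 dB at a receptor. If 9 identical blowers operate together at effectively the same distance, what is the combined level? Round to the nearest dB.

With 9 equal, uncorrelated contributions the intensity is 9× that of one unit, giving a rise of 10·log₁₀ 9.
L_total = 87.4 + 10·log₁₀(9) = 87.4 + 9.542 = 96.94 dB.

97 dB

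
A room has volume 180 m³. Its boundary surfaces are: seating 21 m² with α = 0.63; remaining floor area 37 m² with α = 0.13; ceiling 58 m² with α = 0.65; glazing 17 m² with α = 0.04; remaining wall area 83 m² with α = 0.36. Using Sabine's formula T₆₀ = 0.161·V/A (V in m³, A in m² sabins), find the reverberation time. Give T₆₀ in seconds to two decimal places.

A = Σ Sᵢαᵢ = 21·0.63 + 37·0.13 + 58·0.65 + 17·0.04 + 83·0.36 = 86.30 m².
T₆₀ = 0.161·V/A = 0.161·180/86.30 = 0.336 s.

0.34 s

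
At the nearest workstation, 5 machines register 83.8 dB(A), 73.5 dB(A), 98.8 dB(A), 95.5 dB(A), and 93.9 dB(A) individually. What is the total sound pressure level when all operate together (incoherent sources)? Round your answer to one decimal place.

101.4 dB(A)

Incoherent sources combine by intensity addition: L_total = 10·log₁₀(Σ 10^(L_i/10)).
Σ 10^(L/10) = 10^(83.8/10) + 10^(73.5/10) + 10^(98.8/10) + 10^(95.5/10) + 10^(93.9/10) = 1.385e+10.
L_total = 10·log₁₀(1.385e+10) = 101.41 dB(A).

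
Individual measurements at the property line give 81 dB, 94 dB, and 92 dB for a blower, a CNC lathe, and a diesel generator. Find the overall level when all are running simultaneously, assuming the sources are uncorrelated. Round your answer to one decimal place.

96.3 dB

For uncorrelated sources the intensities add, so convert each level to linear form, sum, and take 10·log₁₀ of the total.
Σ 10^(L/10) = 10^(81/10) + 10^(94/10) + 10^(92/10) = 4.223e+09.
L_total = 10·log₁₀(4.223e+09) = 96.26 dB.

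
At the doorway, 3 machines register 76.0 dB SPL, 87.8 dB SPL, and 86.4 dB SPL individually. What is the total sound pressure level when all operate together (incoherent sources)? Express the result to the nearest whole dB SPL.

For uncorrelated sources the intensities add, so convert each level to linear form, sum, and take 10·log₁₀ of the total.
Σ 10^(L/10) = 10^(76.0/10) + 10^(87.8/10) + 10^(86.4/10) = 1.079e+09.
L_total = 10·log₁₀(1.079e+09) = 90.33 dB SPL.

90 dB SPL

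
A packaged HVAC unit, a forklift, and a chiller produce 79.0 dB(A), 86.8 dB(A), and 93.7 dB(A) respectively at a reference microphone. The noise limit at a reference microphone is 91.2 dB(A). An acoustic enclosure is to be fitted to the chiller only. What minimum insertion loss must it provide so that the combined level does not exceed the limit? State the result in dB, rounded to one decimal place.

4.9 dB

Fixed contribution from the other sources: Σ 10^(L/10) = 10^(79.0/10) + 10^(86.8/10) = 5.581e+08 (87.47 dB(A)).
The limit corresponds to 10^(91.2/10) = 1.318e+09; subtracting the fixed part leaves 7.602e+08 for the chiller, i.e. 88.81 dB(A).
Required insertion loss = 93.7 − 88.81 = 4.89 dB.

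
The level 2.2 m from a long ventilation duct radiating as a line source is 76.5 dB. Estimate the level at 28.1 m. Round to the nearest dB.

65 dB

Cylindrical spreading from a line source gives a 10·log₁₀(r₂/r₁) drop.
L₂ = 76.5 − 10·log₁₀(28.1/2.2) = 76.5 − 11.063 = 65.44 dB.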